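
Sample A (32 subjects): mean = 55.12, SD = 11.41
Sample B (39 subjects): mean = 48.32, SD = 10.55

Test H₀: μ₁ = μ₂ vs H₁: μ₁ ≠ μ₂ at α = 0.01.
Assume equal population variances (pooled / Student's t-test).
Student's two-sample t-test (equal variances):
H₀: μ₁ = μ₂
H₁: μ₁ ≠ μ₂
df = n₁ + n₂ - 2 = 69
Pooled variance s_p² = [(n₁-1)s₁² + (n₂-1)s₂²] / (n₁ + n₂ - 2) = [(31)(11.41²) + (38)(10.55²)] / 69 = 119.7873
SE = √(s_p²(1/n₁ + 1/n₂)) = √(119.7873 × (1/32 + 1/39)) = 2.6105
t = (x̄₁ - x̄₂) / SE = (55.12 - 48.32) / 2.6105 = 6.80 / 2.6105 = 2.605
p-value = 0.0112

Since p-value > α = 0.01, we fail to reject H₀.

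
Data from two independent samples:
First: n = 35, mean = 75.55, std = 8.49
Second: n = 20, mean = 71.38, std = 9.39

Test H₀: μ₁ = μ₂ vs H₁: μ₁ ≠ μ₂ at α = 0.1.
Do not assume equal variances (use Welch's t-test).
Welch's two-sample t-test:
H₀: μ₁ = μ₂
H₁: μ₁ ≠ μ₂
s₁²/n₁ = 8.49²/35 = 2.0594,  s₂²/n₂ = 9.39²/20 = 4.4086
SE = √(s₁²/n₁ + s₂²/n₂) = √(2.0594 + 4.4086) = 2.5432
df (Welch-Satterthwaite) = (s₁²/n₁ + s₂²/n₂)² / [(s₁²/n₁)²/(n₁-1) + (s₂²/n₂)²/(n₂-1)] ≈ 36.45
t = (x̄₁ - x̄₂) / SE = (75.55 - 71.38) / 2.5432 = 4.17 / 2.5432 = 1.640
p-value = 0.1097

Since p-value > α = 0.1, we fail to reject H₀.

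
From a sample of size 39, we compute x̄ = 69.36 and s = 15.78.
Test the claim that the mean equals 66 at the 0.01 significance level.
One-sample t-test:
H₀: μ = 66
H₁: μ ≠ 66
df = n - 1 = 38
t = (x̄ - μ₀) / (s/√n) = (69.36 - 66) / (15.78/√39) = 1.330
p-value = 0.1915

Since p-value > α = 0.01, we fail to reject H₀.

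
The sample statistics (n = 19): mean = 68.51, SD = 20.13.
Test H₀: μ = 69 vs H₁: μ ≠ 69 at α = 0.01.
One-sample t-test:
H₀: μ = 69
H₁: μ ≠ 69
df = n - 1 = 18
t = (x̄ - μ₀) / (s/√n) = (68.51 - 69) / (20.13/√19) = -0.106
p-value = 0.9167

Since p-value > α = 0.01, we fail to reject H₀.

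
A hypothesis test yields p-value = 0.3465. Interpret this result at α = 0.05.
Since p = 0.3465 > α = 0.05, fail to reject H₀.
There is insufficient evidence to reject the null hypothesis; the result is not statistically significant at the 0.05 level.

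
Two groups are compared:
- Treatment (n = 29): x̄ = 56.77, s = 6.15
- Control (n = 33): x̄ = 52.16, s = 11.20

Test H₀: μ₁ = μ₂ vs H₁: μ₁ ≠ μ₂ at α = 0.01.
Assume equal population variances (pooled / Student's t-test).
Student's two-sample t-test (equal variances):
H₀: μ₁ = μ₂
H₁: μ₁ ≠ μ₂
df = n₁ + n₂ - 2 = 60
Pooled variance s_p² = [(n₁-1)s₁² + (n₂-1)s₂²] / (n₁ + n₂ - 2) = [(28)(6.15²) + (32)(11.20²)] / 60 = 84.5518
SE = √(s_p²(1/n₁ + 1/n₂)) = √(84.5518 × (1/29 + 1/33)) = 2.3405
t = (x̄₁ - x̄₂) / SE = (56.77 - 52.16) / 2.3405 = 4.61 / 2.3405 = 1.970
p-value = 0.0535

Since p-value > α = 0.01, we fail to reject H₀.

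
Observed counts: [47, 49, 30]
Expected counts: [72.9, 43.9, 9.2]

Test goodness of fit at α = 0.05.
Chi-square goodness of fit test:
H₀: observed counts match expected distribution
H₁: observed counts differ from expected distribution
df = k - 1 = 2
χ² = Σ(O - E)²/E
   = (47 - 72.9)²/72.9 + (49 - 43.9)²/43.9 + (30 - 9.2)²/9.2
   = 9.202 + 0.592 + 47.026
   = 56.82
p-value < 0.0001

Since p-value < α = 0.05, we reject H₀.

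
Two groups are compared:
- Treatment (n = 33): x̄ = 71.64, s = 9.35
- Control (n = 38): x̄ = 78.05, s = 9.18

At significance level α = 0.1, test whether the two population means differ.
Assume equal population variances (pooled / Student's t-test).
Student's two-sample t-test (equal variances):
H₀: μ₁ = μ₂
H₁: μ₁ ≠ μ₂
df = n₁ + n₂ - 2 = 69
Pooled variance s_p² = [(n₁-1)s₁² + (n₂-1)s₂²] / (n₁ + n₂ - 2) = [(32)(9.35²) + (37)(9.18²)] / 69 = 85.7333
SE = √(s_p²(1/n₁ + 1/n₂)) = √(85.7333 × (1/33 + 1/38)) = 2.2032
t = (x̄₁ - x̄₂) / SE = (71.64 - 78.05) / 2.2032 = -6.41 / 2.2032 = -2.909
p-value = 0.0049

Since p-value < α = 0.1, we reject H₀.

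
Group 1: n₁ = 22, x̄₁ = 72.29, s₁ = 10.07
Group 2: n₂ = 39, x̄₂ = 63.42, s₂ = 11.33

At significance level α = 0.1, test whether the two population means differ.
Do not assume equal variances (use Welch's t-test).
Welch's two-sample t-test:
H₀: μ₁ = μ₂
H₁: μ₁ ≠ μ₂
s₁²/n₁ = 10.07²/22 = 4.6093,  s₂²/n₂ = 11.33²/39 = 3.2915
SE = √(s₁²/n₁ + s₂²/n₂) = √(4.6093 + 3.2915) = 2.8108
df (Welch-Satterthwaite) = (s₁²/n₁ + s₂²/n₂)² / [(s₁²/n₁)²/(n₁-1) + (s₂²/n₂)²/(n₂-1)] ≈ 48.14
t = (x̄₁ - x̄₂) / SE = (72.29 - 63.42) / 2.8108 = 8.87 / 2.8108 = 3.156
p-value = 0.0028

Since p-value < α = 0.1, we reject H₀.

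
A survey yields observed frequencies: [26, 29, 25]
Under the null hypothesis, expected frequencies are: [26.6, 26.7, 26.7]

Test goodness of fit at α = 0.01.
Chi-square goodness of fit test:
H₀: observed counts match expected distribution
H₁: observed counts differ from expected distribution
df = k - 1 = 2
χ² = Σ(O - E)²/E
   = (26 - 26.6)²/26.6 + (29 - 26.7)²/26.7 + (25 - 26.7)²/26.7
   = 0.014 + 0.198 + 0.108
   = 0.32
p-value = 0.8522

Since p-value > α = 0.01, we fail to reject H₀.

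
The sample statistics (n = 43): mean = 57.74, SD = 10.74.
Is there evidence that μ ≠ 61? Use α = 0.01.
One-sample t-test:
H₀: μ = 61
H₁: μ ≠ 61
df = n - 1 = 42
t = (x̄ - μ₀) / (s/√n) = (57.74 - 61) / (10.74/√43) = -1.990
p-value = 0.0531

Since p-value > α = 0.01, we fail to reject H₀.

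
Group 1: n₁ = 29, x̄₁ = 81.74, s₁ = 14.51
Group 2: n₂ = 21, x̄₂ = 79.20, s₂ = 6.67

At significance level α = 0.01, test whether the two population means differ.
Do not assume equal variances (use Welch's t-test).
Welch's two-sample t-test:
H₀: μ₁ = μ₂
H₁: μ₁ ≠ μ₂
s₁²/n₁ = 14.51²/29 = 7.2600,  s₂²/n₂ = 6.67²/21 = 2.1185
SE = √(s₁²/n₁ + s₂²/n₂) = √(7.2600 + 2.1185) = 3.0624
df (Welch-Satterthwaite) = (s₁²/n₁ + s₂²/n₂)² / [(s₁²/n₁)²/(n₁-1) + (s₂²/n₂)²/(n₂-1)] ≈ 41.75
t = (x̄₁ - x̄₂) / SE = (81.74 - 79.20) / 3.0624 = 2.54 / 3.0624 = 0.829
p-value = 0.4116

Since p-value > α = 0.01, we fail to reject H₀.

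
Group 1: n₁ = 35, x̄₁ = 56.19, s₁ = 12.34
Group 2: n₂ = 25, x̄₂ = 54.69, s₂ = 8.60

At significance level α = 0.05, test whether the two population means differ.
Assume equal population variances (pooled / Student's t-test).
Student's two-sample t-test (equal variances):
H₀: μ₁ = μ₂
H₁: μ₁ ≠ μ₂
df = n₁ + n₂ - 2 = 58
Pooled variance s_p² = [(n₁-1)s₁² + (n₂-1)s₂²] / (n₁ + n₂ - 2) = [(34)(12.34²) + (24)(8.60²)] / 58 = 119.8691
SE = √(s_p²(1/n₁ + 1/n₂)) = √(119.8691 × (1/35 + 1/25)) = 2.8670
t = (x̄₁ - x̄₂) / SE = (56.19 - 54.69) / 2.8670 = 1.50 / 2.8670 = 0.523
p-value = 0.6028

Since p-value > α = 0.05, we fail to reject H₀.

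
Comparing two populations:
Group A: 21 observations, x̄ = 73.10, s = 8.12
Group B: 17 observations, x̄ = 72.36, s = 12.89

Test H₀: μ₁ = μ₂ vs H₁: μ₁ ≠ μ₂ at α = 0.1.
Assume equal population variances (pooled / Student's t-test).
Student's two-sample t-test (equal variances):
H₀: μ₁ = μ₂
H₁: μ₁ ≠ μ₂
df = n₁ + n₂ - 2 = 36
Pooled variance s_p² = [(n₁-1)s₁² + (n₂-1)s₂²] / (n₁ + n₂ - 2) = [(20)(8.12²) + (16)(12.89²)] / 36 = 110.4756
SE = √(s_p²(1/n₁ + 1/n₂)) = √(110.4756 × (1/21 + 1/17)) = 3.4292
t = (x̄₁ - x̄₂) / SE = (73.10 - 72.36) / 3.4292 = 0.74 / 3.4292 = 0.216
p-value = 0.8304

Since p-value > α = 0.1, we fail to reject H₀.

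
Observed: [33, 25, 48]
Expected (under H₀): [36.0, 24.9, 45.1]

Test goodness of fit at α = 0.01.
Chi-square goodness of fit test:
H₀: observed counts match expected distribution
H₁: observed counts differ from expected distribution
df = k - 1 = 2
χ² = Σ(O - E)²/E
   = (33 - 36.0)²/36.0 + (25 - 24.9)²/24.9 + (48 - 45.1)²/45.1
   = 0.250 + 0.000 + 0.186
   = 0.44
p-value = 0.8038

Since p-value > α = 0.01, we fail to reject H₀.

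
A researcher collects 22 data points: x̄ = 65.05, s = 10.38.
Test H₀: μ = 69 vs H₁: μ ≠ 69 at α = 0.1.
One-sample t-test:
H₀: μ = 69
H₁: μ ≠ 69
df = n - 1 = 21
t = (x̄ - μ₀) / (s/√n) = (65.05 - 69) / (10.38/√22) = -1.785
p-value = 0.0887

Since p-value < α = 0.1, we reject H₀.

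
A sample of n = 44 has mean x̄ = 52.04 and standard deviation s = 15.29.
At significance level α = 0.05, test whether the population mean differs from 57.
One-sample t-test:
H₀: μ = 57
H₁: μ ≠ 57
df = n - 1 = 43
t = (x̄ - μ₀) / (s/√n) = (52.04 - 57) / (15.29/√44) = -2.152
p-value = 0.0371

Since p-value < α = 0.05, we reject H₀.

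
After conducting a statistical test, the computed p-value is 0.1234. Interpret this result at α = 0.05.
Since p = 0.1234 > α = 0.05, fail to reject H₀.
There is insufficient evidence to reject the null hypothesis; the result is not statistically significant at the 0.05 level.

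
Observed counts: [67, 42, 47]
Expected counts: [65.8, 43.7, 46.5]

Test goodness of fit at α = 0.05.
Chi-square goodness of fit test:
H₀: observed counts match expected distribution
H₁: observed counts differ from expected distribution
df = k - 1 = 2
χ² = Σ(O - E)²/E
   = (67 - 65.8)²/65.8 + (42 - 43.7)²/43.7 + (47 - 46.5)²/46.5
   = 0.022 + 0.066 + 0.005
   = 0.09
p-value = 0.9544

Since p-value > α = 0.05, we fail to reject H₀.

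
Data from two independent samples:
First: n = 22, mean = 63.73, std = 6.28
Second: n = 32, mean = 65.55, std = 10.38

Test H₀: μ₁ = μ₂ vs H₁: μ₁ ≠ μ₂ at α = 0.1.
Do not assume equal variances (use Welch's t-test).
Welch's two-sample t-test:
H₀: μ₁ = μ₂
H₁: μ₁ ≠ μ₂
s₁²/n₁ = 6.28²/22 = 1.7927,  s₂²/n₂ = 10.38²/32 = 3.3670
SE = √(s₁²/n₁ + s₂²/n₂) = √(1.7927 + 3.3670) = 2.2715
df (Welch-Satterthwaite) = (s₁²/n₁ + s₂²/n₂)² / [(s₁²/n₁)²/(n₁-1) + (s₂²/n₂)²/(n₂-1)] ≈ 51.32
t = (x̄₁ - x̄₂) / SE = (63.73 - 65.55) / 2.2715 = -1.82 / 2.2715 = -0.801
p-value = 0.4267

Since p-value > α = 0.1, we fail to reject H₀.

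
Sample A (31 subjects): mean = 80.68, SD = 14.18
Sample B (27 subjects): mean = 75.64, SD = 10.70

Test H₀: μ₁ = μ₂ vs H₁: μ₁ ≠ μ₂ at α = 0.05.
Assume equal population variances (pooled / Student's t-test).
Student's two-sample t-test (equal variances):
H₀: μ₁ = μ₂
H₁: μ₁ ≠ μ₂
df = n₁ + n₂ - 2 = 56
Pooled variance s_p² = [(n₁-1)s₁² + (n₂-1)s₂²] / (n₁ + n₂ - 2) = [(30)(14.18²) + (26)(10.70²)] / 56 = 160.8734
SE = √(s_p²(1/n₁ + 1/n₂)) = √(160.8734 × (1/31 + 1/27)) = 3.3388
t = (x̄₁ - x̄₂) / SE = (80.68 - 75.64) / 3.3388 = 5.04 / 3.3388 = 1.510
p-value = 0.1368

Since p-value > α = 0.05, we fail to reject H₀.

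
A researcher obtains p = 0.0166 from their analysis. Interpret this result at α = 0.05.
Since p = 0.0166 < α = 0.05, reject H₀.
There is sufficient evidence to reject the null hypothesis; the result is statistically significant at the 0.05 level.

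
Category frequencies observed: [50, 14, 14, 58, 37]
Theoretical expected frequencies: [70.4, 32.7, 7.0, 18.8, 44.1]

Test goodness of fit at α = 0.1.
Chi-square goodness of fit test:
H₀: observed counts match expected distribution
H₁: observed counts differ from expected distribution
df = k - 1 = 4
χ² = Σ(O - E)²/E
   = (50 - 70.4)²/70.4 + (14 - 32.7)²/32.7 + (14 - 7.0)²/7.0 + (58 - 18.8)²/18.8 + (37 - 44.1)²/44.1
   = 5.911 + 10.694 + 7.000 + 81.736 + 1.143
   = 106.48
p-value < 0.0001

Since p-value < α = 0.1, we reject H₀.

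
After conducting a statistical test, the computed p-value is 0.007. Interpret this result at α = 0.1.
Since p = 0.007 < α = 0.1, reject H₀.
There is sufficient evidence to reject the null hypothesis; the result is statistically significant at the 0.1 level.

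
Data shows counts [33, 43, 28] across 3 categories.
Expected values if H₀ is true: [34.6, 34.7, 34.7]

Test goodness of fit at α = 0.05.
Chi-square goodness of fit test:
H₀: observed counts match expected distribution
H₁: observed counts differ from expected distribution
df = k - 1 = 2
χ² = Σ(O - E)²/E
   = (33 - 34.6)²/34.6 + (43 - 34.7)²/34.7 + (28 - 34.7)²/34.7
   = 0.074 + 1.985 + 1.294
   = 3.35
p-value = 0.1870

Since p-value > α = 0.05, we fail to reject H₀.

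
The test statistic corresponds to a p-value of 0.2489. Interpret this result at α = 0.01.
Since p = 0.2489 > α = 0.01, fail to reject H₀.
There is insufficient evidence to reject the null hypothesis; the result is not statistically significant at the 0.01 level.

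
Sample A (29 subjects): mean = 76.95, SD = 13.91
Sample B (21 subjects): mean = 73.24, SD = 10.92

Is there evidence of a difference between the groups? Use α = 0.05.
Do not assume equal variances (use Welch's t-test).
Welch's two-sample t-test:
H₀: μ₁ = μ₂
H₁: μ₁ ≠ μ₂
s₁²/n₁ = 13.91²/29 = 6.6720,  s₂²/n₂ = 10.92²/21 = 5.6784
SE = √(s₁²/n₁ + s₂²/n₂) = √(6.6720 + 5.6784) = 3.5143
df (Welch-Satterthwaite) = (s₁²/n₁ + s₂²/n₂)² / [(s₁²/n₁)²/(n₁-1) + (s₂²/n₂)²/(n₂-1)] ≈ 47.64
t = (x̄₁ - x̄₂) / SE = (76.95 - 73.24) / 3.5143 = 3.71 / 3.5143 = 1.056
p-value = 0.2964

Since p-value > α = 0.05, we fail to reject H₀.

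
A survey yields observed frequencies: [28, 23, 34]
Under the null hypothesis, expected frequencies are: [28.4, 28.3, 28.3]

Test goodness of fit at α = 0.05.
Chi-square goodness of fit test:
H₀: observed counts match expected distribution
H₁: observed counts differ from expected distribution
df = k - 1 = 2
χ² = Σ(O - E)²/E
   = (28 - 28.4)²/28.4 + (23 - 28.3)²/28.3 + (34 - 28.3)²/28.3
   = 0.006 + 0.993 + 1.148
   = 2.15
p-value = 0.3419

Since p-value > α = 0.05, we fail to reject H₀.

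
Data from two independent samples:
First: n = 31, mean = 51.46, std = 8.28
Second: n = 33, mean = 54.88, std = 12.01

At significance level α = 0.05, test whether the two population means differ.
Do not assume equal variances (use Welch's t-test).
Welch's two-sample t-test:
H₀: μ₁ = μ₂
H₁: μ₁ ≠ μ₂
s₁²/n₁ = 8.28²/31 = 2.2116,  s₂²/n₂ = 12.01²/33 = 4.3709
SE = √(s₁²/n₁ + s₂²/n₂) = √(2.2116 + 4.3709) = 2.5656
df (Welch-Satterthwaite) = (s₁²/n₁ + s₂²/n₂)² / [(s₁²/n₁)²/(n₁-1) + (s₂²/n₂)²/(n₂-1)] ≈ 57.01
t = (x̄₁ - x̄₂) / SE = (51.46 - 54.88) / 2.5656 = -3.42 / 2.5656 = -1.333
p-value = 0.1878

Since p-value > α = 0.05, we fail to reject H₀.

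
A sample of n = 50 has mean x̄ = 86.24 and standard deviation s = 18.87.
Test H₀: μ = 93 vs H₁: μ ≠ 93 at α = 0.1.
One-sample t-test:
H₀: μ = 93
H₁: μ ≠ 93
df = n - 1 = 49
t = (x̄ - μ₀) / (s/√n) = (86.24 - 93) / (18.87/√50) = -2.533
p-value = 0.0146

Since p-value < α = 0.1, we reject H₀.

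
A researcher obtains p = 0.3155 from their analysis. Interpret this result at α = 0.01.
Since p = 0.3155 > α = 0.01, fail to reject H₀.
There is insufficient evidence to reject the null hypothesis; the result is not statistically significant at the 0.01 level.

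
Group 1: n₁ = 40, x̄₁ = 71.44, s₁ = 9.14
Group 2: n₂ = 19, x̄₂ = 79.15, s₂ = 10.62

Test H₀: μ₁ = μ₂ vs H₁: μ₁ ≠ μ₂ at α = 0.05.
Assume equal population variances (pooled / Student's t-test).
Student's two-sample t-test (equal variances):
H₀: μ₁ = μ₂
H₁: μ₁ ≠ μ₂
df = n₁ + n₂ - 2 = 57
Pooled variance s_p² = [(n₁-1)s₁² + (n₂-1)s₂²] / (n₁ + n₂ - 2) = [(39)(9.14²) + (18)(10.62²)] / 57 = 92.7748
SE = √(s_p²(1/n₁ + 1/n₂)) = √(92.7748 × (1/40 + 1/19)) = 2.6837
t = (x̄₁ - x̄₂) / SE = (71.44 - 79.15) / 2.6837 = -7.71 / 2.6837 = -2.873
p-value = 0.0057

Since p-value < α = 0.05, we reject H₀.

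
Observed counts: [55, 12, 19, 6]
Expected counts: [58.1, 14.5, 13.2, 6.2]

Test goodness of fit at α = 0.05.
Chi-square goodness of fit test:
H₀: observed counts match expected distribution
H₁: observed counts differ from expected distribution
df = k - 1 = 3
χ² = Σ(O - E)²/E
   = (55 - 58.1)²/58.1 + (12 - 14.5)²/14.5 + (19 - 13.2)²/13.2 + (6 - 6.2)²/6.2
   = 0.165 + 0.431 + 2.548 + 0.006
   = 3.15
p-value = 0.3689

Since p-value > α = 0.05, we fail to reject H₀.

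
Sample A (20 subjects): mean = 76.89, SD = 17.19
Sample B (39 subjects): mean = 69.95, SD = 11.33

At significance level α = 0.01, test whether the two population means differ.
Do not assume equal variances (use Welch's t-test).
Welch's two-sample t-test:
H₀: μ₁ = μ₂
H₁: μ₁ ≠ μ₂
s₁²/n₁ = 17.19²/20 = 14.7748,  s₂²/n₂ = 11.33²/39 = 3.2915
SE = √(s₁²/n₁ + s₂²/n₂) = √(14.7748 + 3.2915) = 4.2504
df (Welch-Satterthwaite) = (s₁²/n₁ + s₂²/n₂)² / [(s₁²/n₁)²/(n₁-1) + (s₂²/n₂)²/(n₂-1)] ≈ 27.72
t = (x̄₁ - x̄₂) / SE = (76.89 - 69.95) / 4.2504 = 6.94 / 4.2504 = 1.633
p-value = 0.1138

Since p-value > α = 0.01, we fail to reject H₀.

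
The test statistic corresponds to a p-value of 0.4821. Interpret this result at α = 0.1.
Since p = 0.4821 > α = 0.1, fail to reject H₀.
There is insufficient evidence to reject the null hypothesis; the result is not statistically significant at the 0.1 level.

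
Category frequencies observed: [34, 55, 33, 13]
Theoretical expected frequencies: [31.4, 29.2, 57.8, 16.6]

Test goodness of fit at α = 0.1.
Chi-square goodness of fit test:
H₀: observed counts match expected distribution
H₁: observed counts differ from expected distribution
df = k - 1 = 3
χ² = Σ(O - E)²/E
   = (34 - 31.4)²/31.4 + (55 - 29.2)²/29.2 + (33 - 57.8)²/57.8 + (13 - 16.6)²/16.6
   = 0.215 + 22.796 + 10.641 + 0.781
   = 34.43
p-value < 0.0001

Since p-value < α = 0.1, we reject H₀.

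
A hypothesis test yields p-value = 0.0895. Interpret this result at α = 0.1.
Since p = 0.0895 < α = 0.1, reject H₀.
There is sufficient evidence to reject the null hypothesis; the result is statistically significant at the 0.1 level.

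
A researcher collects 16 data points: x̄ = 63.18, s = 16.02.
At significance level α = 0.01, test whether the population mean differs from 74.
One-sample t-test:
H₀: μ = 74
H₁: μ ≠ 74
df = n - 1 = 15
t = (x̄ - μ₀) / (s/√n) = (63.18 - 74) / (16.02/√16) = -2.702
p-value = 0.0164

Since p-value > α = 0.01, we fail to reject H₀.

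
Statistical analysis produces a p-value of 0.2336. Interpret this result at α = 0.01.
Since p = 0.2336 > α = 0.01, fail to reject H₀.
There is insufficient evidence to reject the null hypothesis; the result is not statistically significant at the 0.01 level.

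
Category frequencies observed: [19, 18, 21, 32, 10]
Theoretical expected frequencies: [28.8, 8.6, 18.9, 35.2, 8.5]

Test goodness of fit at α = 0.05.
Chi-square goodness of fit test:
H₀: observed counts match expected distribution
H₁: observed counts differ from expected distribution
df = k - 1 = 4
χ² = Σ(O - E)²/E
   = (19 - 28.8)²/28.8 + (18 - 8.6)²/8.6 + (21 - 18.9)²/18.9 + (32 - 35.2)²/35.2 + (10 - 8.5)²/8.5
   = 3.335 + 10.274 + 0.233 + 0.291 + 0.265
   = 14.40
p-value = 0.0061

Since p-value < α = 0.05, we reject H₀.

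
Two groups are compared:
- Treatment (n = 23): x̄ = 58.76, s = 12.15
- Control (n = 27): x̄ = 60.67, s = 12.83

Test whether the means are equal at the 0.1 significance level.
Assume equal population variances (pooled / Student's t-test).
Student's two-sample t-test (equal variances):
H₀: μ₁ = μ₂
H₁: μ₁ ≠ μ₂
df = n₁ + n₂ - 2 = 48
Pooled variance s_p² = [(n₁-1)s₁² + (n₂-1)s₂²] / (n₁ + n₂ - 2) = [(22)(12.15²) + (26)(12.83²)] / 48 = 156.8235
SE = √(s_p²(1/n₁ + 1/n₂)) = √(156.8235 × (1/23 + 1/27)) = 3.5534
t = (x̄₁ - x̄₂) / SE = (58.76 - 60.67) / 3.5534 = -1.91 / 3.5534 = -0.538
p-value = 0.5934

Since p-value > α = 0.1, we fail to reject H₀.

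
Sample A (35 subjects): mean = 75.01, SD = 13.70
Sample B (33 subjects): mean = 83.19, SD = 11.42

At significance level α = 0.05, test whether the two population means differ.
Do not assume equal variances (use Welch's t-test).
Welch's two-sample t-test:
H₀: μ₁ = μ₂
H₁: μ₁ ≠ μ₂
s₁²/n₁ = 13.70²/35 = 5.3626,  s₂²/n₂ = 11.42²/33 = 3.9520
SE = √(s₁²/n₁ + s₂²/n₂) = √(5.3626 + 3.9520) = 3.0520
df (Welch-Satterthwaite) = (s₁²/n₁ + s₂²/n₂)² / [(s₁²/n₁)²/(n₁-1) + (s₂²/n₂)²/(n₂-1)] ≈ 65.04
t = (x̄₁ - x̄₂) / SE = (75.01 - 83.19) / 3.0520 = -8.18 / 3.0520 = -2.680
p-value = 0.0093

Since p-value < α = 0.05, we reject H₀.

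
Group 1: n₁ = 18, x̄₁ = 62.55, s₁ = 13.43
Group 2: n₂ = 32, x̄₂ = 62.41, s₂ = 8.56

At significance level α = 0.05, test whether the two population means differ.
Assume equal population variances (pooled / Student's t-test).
Student's two-sample t-test (equal variances):
H₀: μ₁ = μ₂
H₁: μ₁ ≠ μ₂
df = n₁ + n₂ - 2 = 48
Pooled variance s_p² = [(n₁-1)s₁² + (n₂-1)s₂²] / (n₁ + n₂ - 2) = [(17)(13.43²) + (31)(8.56²)] / 48 = 111.2018
SE = √(s_p²(1/n₁ + 1/n₂)) = √(111.2018 × (1/18 + 1/32)) = 3.1069
t = (x̄₁ - x̄₂) / SE = (62.55 - 62.41) / 3.1069 = 0.14 / 3.1069 = 0.045
p-value = 0.9642

Since p-value > α = 0.05, we fail to reject H₀.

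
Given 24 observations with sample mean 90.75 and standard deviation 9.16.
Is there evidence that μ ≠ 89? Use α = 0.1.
One-sample t-test:
H₀: μ = 89
H₁: μ ≠ 89
df = n - 1 = 23
t = (x̄ - μ₀) / (s/√n) = (90.75 - 89) / (9.16/√24) = 0.936
p-value = 0.3590

Since p-value > α = 0.1, we fail to reject H₀.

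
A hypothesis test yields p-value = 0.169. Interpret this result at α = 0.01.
Since p = 0.169 > α = 0.01, fail to reject H₀.
There is insufficient evidence to reject the null hypothesis; the result is not statistically significant at the 0.01 level.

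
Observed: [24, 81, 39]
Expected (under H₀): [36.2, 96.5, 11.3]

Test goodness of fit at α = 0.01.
Chi-square goodness of fit test:
H₀: observed counts match expected distribution
H₁: observed counts differ from expected distribution
df = k - 1 = 2
χ² = Σ(O - E)²/E
   = (24 - 36.2)²/36.2 + (81 - 96.5)²/96.5 + (39 - 11.3)²/11.3
   = 4.112 + 2.490 + 67.902
   = 74.50
p-value < 0.0001

Since p-value < α = 0.01, we reject H₀.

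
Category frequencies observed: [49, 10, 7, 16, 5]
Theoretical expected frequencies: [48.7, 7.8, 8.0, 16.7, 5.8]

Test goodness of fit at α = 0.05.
Chi-square goodness of fit test:
H₀: observed counts match expected distribution
H₁: observed counts differ from expected distribution
df = k - 1 = 4
χ² = Σ(O - E)²/E
   = (49 - 48.7)²/48.7 + (10 - 7.8)²/7.8 + (7 - 8.0)²/8.0 + (16 - 16.7)²/16.7 + (5 - 5.8)²/5.8
   = 0.002 + 0.621 + 0.125 + 0.029 + 0.110
   = 0.89
p-value = 0.9264

Since p-value > α = 0.05, we fail to reject H₀.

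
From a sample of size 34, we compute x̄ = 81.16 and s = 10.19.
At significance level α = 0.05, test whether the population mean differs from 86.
One-sample t-test:
H₀: μ = 86
H₁: μ ≠ 86
df = n - 1 = 33
t = (x̄ - μ₀) / (s/√n) = (81.16 - 86) / (10.19/√34) = -2.770
p-value = 0.0091

Since p-value < α = 0.05, we reject H₀.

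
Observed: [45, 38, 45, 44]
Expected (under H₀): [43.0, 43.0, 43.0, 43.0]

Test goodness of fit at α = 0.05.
Chi-square goodness of fit test:
H₀: observed counts match expected distribution
H₁: observed counts differ from expected distribution
df = k - 1 = 3
χ² = Σ(O - E)²/E
   = (45 - 43.0)²/43.0 + (38 - 43.0)²/43.0 + (45 - 43.0)²/43.0 + (44 - 43.0)²/43.0
   = 0.093 + 0.581 + 0.093 + 0.023
   = 0.79
p-value = 0.8517

Since p-value > α = 0.05, we fail to reject H₀.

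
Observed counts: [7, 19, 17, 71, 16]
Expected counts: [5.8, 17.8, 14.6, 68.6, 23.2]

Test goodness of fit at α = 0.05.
Chi-square goodness of fit test:
H₀: observed counts match expected distribution
H₁: observed counts differ from expected distribution
df = k - 1 = 4
χ² = Σ(O - E)²/E
   = (7 - 5.8)²/5.8 + (19 - 17.8)²/17.8 + (17 - 14.6)²/14.6 + (71 - 68.6)²/68.6 + (16 - 23.2)²/23.2
   = 0.248 + 0.081 + 0.395 + 0.084 + 2.234
   = 3.04
p-value = 0.5508

Since p-value > α = 0.05, we fail to reject H₀.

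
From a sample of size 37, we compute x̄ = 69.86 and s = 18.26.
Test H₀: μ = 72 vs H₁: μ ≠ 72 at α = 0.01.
One-sample t-test:
H₀: μ = 72
H₁: μ ≠ 72
df = n - 1 = 36
t = (x̄ - μ₀) / (s/√n) = (69.86 - 72) / (18.26/√37) = -0.713
p-value = 0.4805

Since p-value > α = 0.01, we fail to reject H₀.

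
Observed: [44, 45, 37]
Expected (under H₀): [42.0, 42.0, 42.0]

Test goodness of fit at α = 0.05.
Chi-square goodness of fit test:
H₀: observed counts match expected distribution
H₁: observed counts differ from expected distribution
df = k - 1 = 2
χ² = Σ(O - E)²/E
   = (44 - 42.0)²/42.0 + (45 - 42.0)²/42.0 + (37 - 42.0)²/42.0
   = 0.095 + 0.214 + 0.595
   = 0.90
p-value = 0.6361

Since p-value > α = 0.05, we fail to reject H₀.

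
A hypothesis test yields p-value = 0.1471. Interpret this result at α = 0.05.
Since p = 0.1471 > α = 0.05, fail to reject H₀.
There is insufficient evidence to reject the null hypothesis; the result is not statistically significant at the 0.05 level.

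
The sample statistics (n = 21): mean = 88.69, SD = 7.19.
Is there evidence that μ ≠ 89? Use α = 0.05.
One-sample t-test:
H₀: μ = 89
H₁: μ ≠ 89
df = n - 1 = 20
t = (x̄ - μ₀) / (s/√n) = (88.69 - 89) / (7.19/√21) = -0.198
p-value = 0.8454

Since p-value > α = 0.05, we fail to reject H₀.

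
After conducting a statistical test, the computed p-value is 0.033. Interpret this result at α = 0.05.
Since p = 0.033 < α = 0.05, reject H₀.
There is sufficient evidence to reject the null hypothesis; the result is statistically significant at the 0.05 level.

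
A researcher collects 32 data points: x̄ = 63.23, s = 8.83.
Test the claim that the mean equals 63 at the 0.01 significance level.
One-sample t-test:
H₀: μ = 63
H₁: μ ≠ 63
df = n - 1 = 31
t = (x̄ - μ₀) / (s/√n) = (63.23 - 63) / (8.83/√32) = 0.147
p-value = 0.8838

Since p-value > α = 0.01, we fail to reject H₀.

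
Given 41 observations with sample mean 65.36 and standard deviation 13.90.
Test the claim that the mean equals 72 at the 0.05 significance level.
One-sample t-test:
H₀: μ = 72
H₁: μ ≠ 72
df = n - 1 = 40
t = (x̄ - μ₀) / (s/√n) = (65.36 - 72) / (13.90/√41) = -3.059
p-value = 0.0040

Since p-value < α = 0.05, we reject H₀.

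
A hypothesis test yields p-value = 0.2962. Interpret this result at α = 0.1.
Since p = 0.2962 > α = 0.1, fail to reject H₀.
There is insufficient evidence to reject the null hypothesis; the result is not statistically significant at the 0.1 level.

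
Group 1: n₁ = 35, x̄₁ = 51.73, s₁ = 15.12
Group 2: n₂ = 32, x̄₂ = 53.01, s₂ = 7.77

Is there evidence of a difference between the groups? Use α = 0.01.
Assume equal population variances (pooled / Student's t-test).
Student's two-sample t-test (equal variances):
H₀: μ₁ = μ₂
H₁: μ₁ ≠ μ₂
df = n₁ + n₂ - 2 = 65
Pooled variance s_p² = [(n₁-1)s₁² + (n₂-1)s₂²] / (n₁ + n₂ - 2) = [(34)(15.12²) + (31)(7.77²)] / 65 = 148.3761
SE = √(s_p²(1/n₁ + 1/n₂)) = √(148.3761 × (1/35 + 1/32)) = 2.9793
t = (x̄₁ - x̄₂) / SE = (51.73 - 53.01) / 2.9793 = -1.28 / 2.9793 = -0.430
p-value = 0.6689

Since p-value > α = 0.01, we fail to reject H₀.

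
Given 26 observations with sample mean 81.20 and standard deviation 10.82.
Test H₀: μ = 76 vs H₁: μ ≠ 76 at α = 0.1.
One-sample t-test:
H₀: μ = 76
H₁: μ ≠ 76
df = n - 1 = 25
t = (x̄ - μ₀) / (s/√n) = (81.20 - 76) / (10.82/√26) = 2.451
p-value = 0.0216

Since p-value < α = 0.1, we reject H₀.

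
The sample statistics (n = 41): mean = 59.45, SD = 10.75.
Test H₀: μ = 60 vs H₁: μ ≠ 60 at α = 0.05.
One-sample t-test:
H₀: μ = 60
H₁: μ ≠ 60
df = n - 1 = 40
t = (x̄ - μ₀) / (s/√n) = (59.45 - 60) / (10.75/√41) = -0.328
p-value = 0.7449

Since p-value > α = 0.05, we fail to reject H₀.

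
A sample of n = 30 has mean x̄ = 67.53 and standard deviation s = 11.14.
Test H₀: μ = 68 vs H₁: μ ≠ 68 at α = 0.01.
One-sample t-test:
H₀: μ = 68
H₁: μ ≠ 68
df = n - 1 = 29
t = (x̄ - μ₀) / (s/√n) = (67.53 - 68) / (11.14/√30) = -0.231
p-value = 0.8189

Since p-value > α = 0.01, we fail to reject H₀.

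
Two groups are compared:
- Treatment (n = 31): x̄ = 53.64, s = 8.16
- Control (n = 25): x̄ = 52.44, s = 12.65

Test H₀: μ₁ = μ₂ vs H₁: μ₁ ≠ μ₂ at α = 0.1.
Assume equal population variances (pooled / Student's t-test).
Student's two-sample t-test (equal variances):
H₀: μ₁ = μ₂
H₁: μ₁ ≠ μ₂
df = n₁ + n₂ - 2 = 54
Pooled variance s_p² = [(n₁-1)s₁² + (n₂-1)s₂²] / (n₁ + n₂ - 2) = [(30)(8.16²) + (24)(12.65²)] / 54 = 108.1131
SE = √(s_p²(1/n₁ + 1/n₂)) = √(108.1131 × (1/31 + 1/25)) = 2.7950
t = (x̄₁ - x̄₂) / SE = (53.64 - 52.44) / 2.7950 = 1.20 / 2.7950 = 0.429
p-value = 0.6694

Since p-value > α = 0.1, we fail to reject H₀.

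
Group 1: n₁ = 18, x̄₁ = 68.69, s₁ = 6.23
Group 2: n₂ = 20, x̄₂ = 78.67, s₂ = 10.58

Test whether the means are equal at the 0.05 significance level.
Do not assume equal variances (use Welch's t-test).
Welch's two-sample t-test:
H₀: μ₁ = μ₂
H₁: μ₁ ≠ μ₂
s₁²/n₁ = 6.23²/18 = 2.1563,  s₂²/n₂ = 10.58²/20 = 5.5968
SE = √(s₁²/n₁ + s₂²/n₂) = √(2.1563 + 5.5968) = 2.7844
df (Welch-Satterthwaite) = (s₁²/n₁ + s₂²/n₂)² / [(s₁²/n₁)²/(n₁-1) + (s₂²/n₂)²/(n₂-1)] ≈ 31.27
t = (x̄₁ - x̄₂) / SE = (68.69 - 78.67) / 2.7844 = -9.98 / 2.7844 = -3.584
p-value = 0.0011

Since p-value < α = 0.05, we reject H₀.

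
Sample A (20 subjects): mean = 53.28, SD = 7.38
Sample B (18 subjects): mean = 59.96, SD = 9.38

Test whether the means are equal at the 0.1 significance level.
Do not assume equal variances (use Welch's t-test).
Welch's two-sample t-test:
H₀: μ₁ = μ₂
H₁: μ₁ ≠ μ₂
s₁²/n₁ = 7.38²/20 = 2.7232,  s₂²/n₂ = 9.38²/18 = 4.8880
SE = √(s₁²/n₁ + s₂²/n₂) = √(2.7232 + 4.8880) = 2.7588
df (Welch-Satterthwaite) = (s₁²/n₁ + s₂²/n₂)² / [(s₁²/n₁)²/(n₁-1) + (s₂²/n₂)²/(n₂-1)] ≈ 32.26
t = (x̄₁ - x̄₂) / SE = (53.28 - 59.96) / 2.7588 = -6.68 / 2.7588 = -2.421
p-value = 0.0213

Since p-value < α = 0.1, we reject H₀.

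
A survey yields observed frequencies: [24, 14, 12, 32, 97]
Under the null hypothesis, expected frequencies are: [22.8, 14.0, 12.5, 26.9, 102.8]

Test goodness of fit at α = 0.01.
Chi-square goodness of fit test:
H₀: observed counts match expected distribution
H₁: observed counts differ from expected distribution
df = k - 1 = 4
χ² = Σ(O - E)²/E
   = (24 - 22.8)²/22.8 + (14 - 14.0)²/14.0 + (12 - 12.5)²/12.5 + (32 - 26.9)²/26.9 + (97 - 102.8)²/102.8
   = 0.063 + 0.000 + 0.020 + 0.967 + 0.327
   = 1.38
p-value = 0.8481

Since p-value > α = 0.01, we fail to reject H₀.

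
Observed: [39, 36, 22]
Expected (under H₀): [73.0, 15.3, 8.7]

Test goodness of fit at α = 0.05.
Chi-square goodness of fit test:
H₀: observed counts match expected distribution
H₁: observed counts differ from expected distribution
df = k - 1 = 2
χ² = Σ(O - E)²/E
   = (39 - 73.0)²/73.0 + (36 - 15.3)²/15.3 + (22 - 8.7)²/8.7
   = 15.836 + 28.006 + 20.332
   = 64.17
p-value < 0.0001

Since p-value < α = 0.05, we reject H₀.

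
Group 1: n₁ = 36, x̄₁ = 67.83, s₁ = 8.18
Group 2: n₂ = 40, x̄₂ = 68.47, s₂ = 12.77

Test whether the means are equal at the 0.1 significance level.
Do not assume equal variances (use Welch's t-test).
Welch's two-sample t-test:
H₀: μ₁ = μ₂
H₁: μ₁ ≠ μ₂
s₁²/n₁ = 8.18²/36 = 1.8587,  s₂²/n₂ = 12.77²/40 = 4.0768
SE = √(s₁²/n₁ + s₂²/n₂) = √(1.8587 + 4.0768) = 2.4363
df (Welch-Satterthwaite) = (s₁²/n₁ + s₂²/n₂)² / [(s₁²/n₁)²/(n₁-1) + (s₂²/n₂)²/(n₂-1)] ≈ 67.12
t = (x̄₁ - x̄₂) / SE = (67.83 - 68.47) / 2.4363 = -0.64 / 2.4363 = -0.263
p-value = 0.7936

Since p-value > α = 0.1, we fail to reject H₀.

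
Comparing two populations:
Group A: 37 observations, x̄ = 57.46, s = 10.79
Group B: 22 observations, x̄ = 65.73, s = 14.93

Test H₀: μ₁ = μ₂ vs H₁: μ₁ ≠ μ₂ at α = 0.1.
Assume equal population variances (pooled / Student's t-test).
Student's two-sample t-test (equal variances):
H₀: μ₁ = μ₂
H₁: μ₁ ≠ μ₂
df = n₁ + n₂ - 2 = 57
Pooled variance s_p² = [(n₁-1)s₁² + (n₂-1)s₂²] / (n₁ + n₂ - 2) = [(36)(10.79²) + (21)(14.93²)] / 57 = 155.6539
SE = √(s_p²(1/n₁ + 1/n₂)) = √(155.6539 × (1/37 + 1/22)) = 3.3589
t = (x̄₁ - x̄₂) / SE = (57.46 - 65.73) / 3.3589 = -8.27 / 3.3589 = -2.462
p-value = 0.0169

Since p-value < α = 0.1, we reject H₀.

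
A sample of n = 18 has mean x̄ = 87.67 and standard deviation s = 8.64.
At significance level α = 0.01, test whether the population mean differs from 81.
One-sample t-test:
H₀: μ = 81
H₁: μ ≠ 81
df = n - 1 = 17
t = (x̄ - μ₀) / (s/√n) = (87.67 - 81) / (8.64/√18) = 3.275
p-value = 0.0045

Since p-value < α = 0.01, we reject H₀.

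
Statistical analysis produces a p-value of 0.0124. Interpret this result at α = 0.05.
Since p = 0.0124 < α = 0.05, reject H₀.
There is sufficient evidence to reject the null hypothesis; the result is statistically significant at the 0.05 level.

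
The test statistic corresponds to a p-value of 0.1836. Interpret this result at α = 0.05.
Since p = 0.1836 > α = 0.05, fail to reject H₀.
There is insufficient evidence to reject the null hypothesis; the result is not statistically significant at the 0.05 level.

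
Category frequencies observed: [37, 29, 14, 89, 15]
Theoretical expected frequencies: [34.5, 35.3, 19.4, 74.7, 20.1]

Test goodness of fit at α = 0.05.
Chi-square goodness of fit test:
H₀: observed counts match expected distribution
H₁: observed counts differ from expected distribution
df = k - 1 = 4
χ² = Σ(O - E)²/E
   = (37 - 34.5)²/34.5 + (29 - 35.3)²/35.3 + (14 - 19.4)²/19.4 + (89 - 74.7)²/74.7 + (15 - 20.1)²/20.1
   = 0.181 + 1.124 + 1.503 + 2.737 + 1.294
   = 6.84
p-value = 0.1446

Since p-value > α = 0.05, we fail to reject H₀.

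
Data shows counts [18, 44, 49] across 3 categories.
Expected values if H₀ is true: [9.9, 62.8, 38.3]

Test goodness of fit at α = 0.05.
Chi-square goodness of fit test:
H₀: observed counts match expected distribution
H₁: observed counts differ from expected distribution
df = k - 1 = 2
χ² = Σ(O - E)²/E
   = (18 - 9.9)²/9.9 + (44 - 62.8)²/62.8 + (49 - 38.3)²/38.3
   = 6.627 + 5.628 + 2.989
   = 15.24
p-value = 0.0005

Since p-value < α = 0.05, we reject H₀.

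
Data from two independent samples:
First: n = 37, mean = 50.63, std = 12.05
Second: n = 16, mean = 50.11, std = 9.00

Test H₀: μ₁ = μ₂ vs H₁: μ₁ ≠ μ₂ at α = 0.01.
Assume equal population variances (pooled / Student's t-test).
Student's two-sample t-test (equal variances):
H₀: μ₁ = μ₂
H₁: μ₁ ≠ μ₂
df = n₁ + n₂ - 2 = 51
Pooled variance s_p² = [(n₁-1)s₁² + (n₂-1)s₂²] / (n₁ + n₂ - 2) = [(36)(12.05²) + (15)(9.00²)] / 51 = 126.3194
SE = √(s_p²(1/n₁ + 1/n₂)) = √(126.3194 × (1/37 + 1/16)) = 3.3629
t = (x̄₁ - x̄₂) / SE = (50.63 - 50.11) / 3.3629 = 0.52 / 3.3629 = 0.155
p-value = 0.8777

Since p-value > α = 0.01, we fail to reject H₀.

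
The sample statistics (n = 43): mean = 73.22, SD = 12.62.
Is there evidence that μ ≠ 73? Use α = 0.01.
One-sample t-test:
H₀: μ = 73
H₁: μ ≠ 73
df = n - 1 = 42
t = (x̄ - μ₀) / (s/√n) = (73.22 - 73) / (12.62/√43) = 0.114
p-value = 0.9095

Since p-value > α = 0.01, we fail to reject H₀.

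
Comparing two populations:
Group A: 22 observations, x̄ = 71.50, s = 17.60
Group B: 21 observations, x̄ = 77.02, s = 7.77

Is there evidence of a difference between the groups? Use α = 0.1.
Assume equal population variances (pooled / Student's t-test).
Student's two-sample t-test (equal variances):
H₀: μ₁ = μ₂
H₁: μ₁ ≠ μ₂
df = n₁ + n₂ - 2 = 41
Pooled variance s_p² = [(n₁-1)s₁² + (n₂-1)s₂²] / (n₁ + n₂ - 2) = [(21)(17.60²) + (20)(7.77²)] / 41 = 188.1078
SE = √(s_p²(1/n₁ + 1/n₂)) = √(188.1078 × (1/22 + 1/21)) = 4.1842
t = (x̄₁ - x̄₂) / SE = (71.50 - 77.02) / 4.1842 = -5.52 / 4.1842 = -1.319
p-value = 0.1944

Since p-value > α = 0.1, we fail to reject H₀.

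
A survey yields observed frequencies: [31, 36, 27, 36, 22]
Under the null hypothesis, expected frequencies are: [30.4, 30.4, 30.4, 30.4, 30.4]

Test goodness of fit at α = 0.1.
Chi-square goodness of fit test:
H₀: observed counts match expected distribution
H₁: observed counts differ from expected distribution
df = k - 1 = 4
χ² = Σ(O - E)²/E
   = (31 - 30.4)²/30.4 + (36 - 30.4)²/30.4 + (27 - 30.4)²/30.4 + (36 - 30.4)²/30.4 + (22 - 30.4)²/30.4
   = 0.012 + 1.032 + 0.380 + 1.032 + 2.321
   = 4.78
p-value = 0.3110

Since p-value > α = 0.1, we fail to reject H₀.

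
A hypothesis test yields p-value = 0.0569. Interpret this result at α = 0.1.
Since p = 0.0569 < α = 0.1, reject H₀.
There is sufficient evidence to reject the null hypothesis; the result is statistically significant at the 0.1 level.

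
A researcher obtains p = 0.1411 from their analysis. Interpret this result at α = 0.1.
Since p = 0.1411 > α = 0.1, fail to reject H₀.
There is insufficient evidence to reject the null hypothesis; the result is not statistically significant at the 0.1 level.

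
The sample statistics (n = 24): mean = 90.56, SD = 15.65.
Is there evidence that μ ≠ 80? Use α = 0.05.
One-sample t-test:
H₀: μ = 80
H₁: μ ≠ 80
df = n - 1 = 23
t = (x̄ - μ₀) / (s/√n) = (90.56 - 80) / (15.65/√24) = 3.306
p-value = 0.0031

Since p-value < α = 0.05, we reject H₀.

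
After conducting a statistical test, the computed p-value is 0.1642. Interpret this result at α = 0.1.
Since p = 0.1642 > α = 0.1, fail to reject H₀.
There is insufficient evidence to reject the null hypothesis; the result is not statistically significant at the 0.1 level.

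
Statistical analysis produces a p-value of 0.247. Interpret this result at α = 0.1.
Since p = 0.247 > α = 0.1, fail to reject H₀.
There is insufficient evidence to reject the null hypothesis; the result is not statistically significant at the 0.1 level.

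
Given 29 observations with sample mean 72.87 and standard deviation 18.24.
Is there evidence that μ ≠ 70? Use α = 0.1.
One-sample t-test:
H₀: μ = 70
H₁: μ ≠ 70
df = n - 1 = 28
t = (x̄ - μ₀) / (s/√n) = (72.87 - 70) / (18.24/√29) = 0.847
p-value = 0.4040

Since p-value > α = 0.1, we fail to reject H₀.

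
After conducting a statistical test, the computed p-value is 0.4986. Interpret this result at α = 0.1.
Since p = 0.4986 > α = 0.1, fail to reject H₀.
There is insufficient evidence to reject the null hypothesis; the result is not statistically significant at the 0.1 level.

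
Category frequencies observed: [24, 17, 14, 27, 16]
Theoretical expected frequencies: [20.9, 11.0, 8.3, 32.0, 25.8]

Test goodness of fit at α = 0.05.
Chi-square goodness of fit test:
H₀: observed counts match expected distribution
H₁: observed counts differ from expected distribution
df = k - 1 = 4
χ² = Σ(O - E)²/E
   = (24 - 20.9)²/20.9 + (17 - 11.0)²/11.0 + (14 - 8.3)²/8.3 + (27 - 32.0)²/32.0 + (16 - 25.8)²/25.8
   = 0.460 + 3.273 + 3.914 + 0.781 + 3.722
   = 12.15
p-value = 0.0163

Since p-value < α = 0.05, we reject H₀.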